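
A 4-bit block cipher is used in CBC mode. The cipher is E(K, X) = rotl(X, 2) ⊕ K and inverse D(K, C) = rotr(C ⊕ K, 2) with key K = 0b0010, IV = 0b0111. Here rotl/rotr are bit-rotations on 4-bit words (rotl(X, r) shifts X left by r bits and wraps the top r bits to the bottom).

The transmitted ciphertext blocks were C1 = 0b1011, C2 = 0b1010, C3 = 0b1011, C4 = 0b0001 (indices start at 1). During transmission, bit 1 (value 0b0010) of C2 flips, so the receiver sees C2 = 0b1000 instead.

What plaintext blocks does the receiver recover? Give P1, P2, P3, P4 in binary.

CBC decryption: P_i = D(K, C_i) ⊕ C_{i−1}, with C_{0} = IV.
Only C2 changed, to 0b1000. In CBC, a change in C_i garbles P_i and flips the same bit in P_{i+1}. Decrypting the received ciphertext:
P1: D(K, 0b1011) = 0b0110; 0b0110 ⊕ 0b0111 = 0b0001.
P2: D(K, 0b1000) = 0b1010; 0b1010 ⊕ 0b1011 = 0b0001.
P3: D(K, 0b1011) = 0b0110; 0b0110 ⊕ 0b1000 = 0b1110.
P4: D(K, 0b0001) = 0b1100; 0b1100 ⊕ 0b1011 = 0b0111.
Blocks that differ from the original plaintext: P2, P3.

P1 = 0b0001, P2 = 0b0001, P3 = 0b1110, P4 = 0b0111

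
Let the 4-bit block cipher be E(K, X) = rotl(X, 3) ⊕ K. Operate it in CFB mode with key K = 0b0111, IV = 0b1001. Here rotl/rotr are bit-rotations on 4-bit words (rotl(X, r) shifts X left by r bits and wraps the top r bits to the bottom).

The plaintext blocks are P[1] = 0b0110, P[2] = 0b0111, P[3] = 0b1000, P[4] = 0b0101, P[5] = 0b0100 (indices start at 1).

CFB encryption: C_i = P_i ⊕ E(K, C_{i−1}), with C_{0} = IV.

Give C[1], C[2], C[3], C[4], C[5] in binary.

C[1] = 0b1101, C[2] = 0b1110, C[3] = 0b1000, C[4] = 0b0110, C[5] = 0b0000

C[1]: E(K, 0b1001) = 0b1011; 0b0110 ⊕ 0b1011 = 0b1101.
C[2]: E(K, 0b1101) = 0b1001; 0b0111 ⊕ 0b1001 = 0b1110.
C[3]: E(K, 0b1110) = 0b0000; 0b1000 ⊕ 0b0000 = 0b1000.
C[4]: E(K, 0b1000) = 0b0011; 0b0101 ⊕ 0b0011 = 0b0110.
C[5]: E(K, 0b0110) = 0b0100; 0b0100 ⊕ 0b0100 = 0b0000.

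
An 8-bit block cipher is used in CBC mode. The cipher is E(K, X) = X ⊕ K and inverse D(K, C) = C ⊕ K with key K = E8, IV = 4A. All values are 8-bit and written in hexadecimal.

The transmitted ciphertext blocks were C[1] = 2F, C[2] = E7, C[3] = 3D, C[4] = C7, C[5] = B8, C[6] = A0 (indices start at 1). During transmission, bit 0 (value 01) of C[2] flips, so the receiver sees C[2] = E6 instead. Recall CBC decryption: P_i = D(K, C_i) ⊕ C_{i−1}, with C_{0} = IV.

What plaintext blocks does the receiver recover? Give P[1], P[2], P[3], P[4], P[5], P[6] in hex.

P[1] = 8D, P[2] = 21, P[3] = 33, P[4] = 12, P[5] = 97, P[6] = F0

Only C[2] changed, to E6. In CBC, a change in C_i garbles P_i and flips the same bit in P_{i+1}. Decrypting the received ciphertext:
P[1]: D(K, 2F) = C7; C7 ⊕ 4A = 8D.
P[2]: D(K, E6) = 0E; 0E ⊕ 2F = 21.
P[3]: D(K, 3D) = D5; D5 ⊕ E6 = 33.
P[4]: D(K, C7) = 2F; 2F ⊕ 3D = 12.
P[5]: D(K, B8) = 50; 50 ⊕ C7 = 97.
P[6]: D(K, A0) = 48; 48 ⊕ B8 = F0.
Blocks that differ from the original plaintext: P[2], P[3].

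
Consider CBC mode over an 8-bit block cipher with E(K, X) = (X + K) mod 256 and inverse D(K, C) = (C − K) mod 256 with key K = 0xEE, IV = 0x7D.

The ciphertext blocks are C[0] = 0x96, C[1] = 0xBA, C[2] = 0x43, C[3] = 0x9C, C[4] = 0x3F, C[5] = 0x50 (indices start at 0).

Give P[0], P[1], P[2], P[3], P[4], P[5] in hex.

P[0] = 0xD5, P[1] = 0x5A, P[2] = 0xEF, P[3] = 0xED, P[4] = 0xCD, P[5] = 0x5D

CBC decryption: P_i = D(K, C_i) ⊕ C_{i−1}, with C_{−1} = IV.
P[0]: D(K, 0x96) = 0xA8; 0xA8 ⊕ 0x7D = 0xD5.
P[1]: D(K, 0xBA) = 0xCC; 0xCC ⊕ 0x96 = 0x5A.
P[2]: D(K, 0x43) = 0x55; 0x55 ⊕ 0xBA = 0xEF.
P[3]: D(K, 0x9C) = 0xAE; 0xAE ⊕ 0x43 = 0xED.
P[4]: D(K, 0x3F) = 0x51; 0x51 ⊕ 0x9C = 0xCD.
P[5]: D(K, 0x50) = 0x62; 0x62 ⊕ 0x3F = 0x5D.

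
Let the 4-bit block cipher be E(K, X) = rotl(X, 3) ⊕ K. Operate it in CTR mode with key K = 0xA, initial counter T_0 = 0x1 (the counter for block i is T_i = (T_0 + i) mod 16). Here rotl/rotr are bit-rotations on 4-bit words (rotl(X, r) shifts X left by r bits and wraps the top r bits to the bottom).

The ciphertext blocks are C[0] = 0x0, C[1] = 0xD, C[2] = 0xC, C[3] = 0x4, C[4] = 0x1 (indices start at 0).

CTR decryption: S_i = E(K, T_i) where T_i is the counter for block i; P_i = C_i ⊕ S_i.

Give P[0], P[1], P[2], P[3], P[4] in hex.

P[0] = 0x2, P[1] = 0x6, P[2] = 0xF, P[3] = 0xC, P[4] = 0x1

P[0]: T = 0x1, S = E(K, T) = 0x2; 0x0 ⊕ 0x2 = 0x2.
P[1]: T = 0x2, S = E(K, T) = 0xB; 0xD ⊕ 0xB = 0x6.
P[2]: T = 0x3, S = E(K, T) = 0x3; 0xC ⊕ 0x3 = 0xF.
P[3]: T = 0x4, S = E(K, T) = 0x8; 0x4 ⊕ 0x8 = 0xC.
P[4]: T = 0x5, S = E(K, T) = 0x0; 0x1 ⊕ 0x0 = 0x1.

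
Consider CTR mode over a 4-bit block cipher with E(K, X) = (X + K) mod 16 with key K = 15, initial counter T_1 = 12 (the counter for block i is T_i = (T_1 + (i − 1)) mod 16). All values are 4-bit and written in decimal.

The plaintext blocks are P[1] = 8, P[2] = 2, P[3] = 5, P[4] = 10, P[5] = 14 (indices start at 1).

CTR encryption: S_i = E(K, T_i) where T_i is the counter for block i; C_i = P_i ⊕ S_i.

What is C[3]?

C[1]: T = 12, S = E(K, T) = 11; 8 ⊕ 11 = 3.
C[2]: T = 13, S = E(K, T) = 12; 2 ⊕ 12 = 14.
C[3]: T = 14, S = E(K, T) = 13; 5 ⊕ 13 = 8.

C[3] = 8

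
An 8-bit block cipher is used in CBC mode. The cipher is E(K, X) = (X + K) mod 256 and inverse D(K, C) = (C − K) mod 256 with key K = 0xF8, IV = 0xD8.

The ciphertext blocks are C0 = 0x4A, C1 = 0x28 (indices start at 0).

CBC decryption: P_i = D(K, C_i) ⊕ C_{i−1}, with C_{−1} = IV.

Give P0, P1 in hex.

P0 = 0x8A, P1 = 0x7A

P0: D(K, 0x4A) = 0x52; 0x52 ⊕ 0xD8 = 0x8A.
P1: D(K, 0x28) = 0x30; 0x30 ⊕ 0x4A = 0x7A.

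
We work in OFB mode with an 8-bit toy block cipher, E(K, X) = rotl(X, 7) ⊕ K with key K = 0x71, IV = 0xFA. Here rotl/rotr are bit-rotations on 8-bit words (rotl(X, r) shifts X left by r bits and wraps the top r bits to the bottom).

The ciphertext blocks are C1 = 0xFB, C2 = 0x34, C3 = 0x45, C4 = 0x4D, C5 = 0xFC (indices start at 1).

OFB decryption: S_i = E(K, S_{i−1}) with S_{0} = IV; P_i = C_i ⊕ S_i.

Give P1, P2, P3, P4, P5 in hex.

P1: S = E(K, 0xFA) = 0x0C; 0xFB ⊕ 0x0C = 0xF7.
P2: S = E(K, 0x0C) = 0x77; 0x34 ⊕ 0x77 = 0x43.
P3: S = E(K, 0x77) = 0xCA; 0x45 ⊕ 0xCA = 0x8F.
P4: S = E(K, 0xCA) = 0x14; 0x4D ⊕ 0x14 = 0x59.
P5: S = E(K, 0x14) = 0x7B; 0xFC ⊕ 0x7B = 0x87.

P1 = 0xF7, P2 = 0x43, P3 = 0x8F, P4 = 0x59, P5 = 0x87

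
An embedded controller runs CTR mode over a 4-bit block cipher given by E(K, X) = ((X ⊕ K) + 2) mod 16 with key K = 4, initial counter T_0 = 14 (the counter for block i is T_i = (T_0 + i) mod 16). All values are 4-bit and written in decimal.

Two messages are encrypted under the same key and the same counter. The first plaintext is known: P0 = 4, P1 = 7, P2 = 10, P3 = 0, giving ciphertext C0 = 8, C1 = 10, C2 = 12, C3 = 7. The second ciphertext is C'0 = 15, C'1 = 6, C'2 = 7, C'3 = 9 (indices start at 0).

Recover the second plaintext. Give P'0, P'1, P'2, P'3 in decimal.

In CTR with a reused counter, both messages share the same keystream S_i, so C_i ⊕ C'_i = P_i ⊕ P'_i and thus P'_i = P_i ⊕ C_i ⊕ C'_i.
P'0: 4 ⊕ 8 ⊕ 15 = 3.
P'1: 7 ⊕ 10 ⊕ 6 = 11.
P'2: 10 ⊕ 12 ⊕ 7 = 1.
P'3: 0 ⊕ 7 ⊕ 9 = 14.

P'0 = 3, P'1 = 11, P'2 = 1, P'3 = 14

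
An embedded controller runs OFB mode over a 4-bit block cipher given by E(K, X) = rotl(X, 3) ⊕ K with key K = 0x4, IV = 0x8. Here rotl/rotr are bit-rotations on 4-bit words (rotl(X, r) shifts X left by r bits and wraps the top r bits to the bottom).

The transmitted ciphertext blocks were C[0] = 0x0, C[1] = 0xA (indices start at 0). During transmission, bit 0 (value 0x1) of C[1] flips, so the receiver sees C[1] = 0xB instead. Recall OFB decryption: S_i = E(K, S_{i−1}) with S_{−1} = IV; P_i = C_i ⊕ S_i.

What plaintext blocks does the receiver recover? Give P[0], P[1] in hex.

P[0] = 0x0, P[1] = 0xF

Only C[1] changed, to 0xB. In OFB, a change in C_i flips the same bit in P_i only; the keystream is unaffected. Decrypting the received ciphertext:
P[0]: S = E(K, 0x8) = 0x0; 0x0 ⊕ 0x0 = 0x0.
P[1]: S = E(K, 0x0) = 0x4; 0xB ⊕ 0x4 = 0xF.
Blocks that differ from the original plaintext: P[1].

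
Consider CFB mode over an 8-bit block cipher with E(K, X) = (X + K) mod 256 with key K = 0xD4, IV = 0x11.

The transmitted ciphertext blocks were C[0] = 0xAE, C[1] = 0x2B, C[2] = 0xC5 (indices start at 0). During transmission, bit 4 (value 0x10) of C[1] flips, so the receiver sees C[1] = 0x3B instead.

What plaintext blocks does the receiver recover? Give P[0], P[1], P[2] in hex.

CFB decryption: P_i = C_i ⊕ E(K, C_{i−1}), with C_{−1} = IV.
Only C[1] changed, to 0x3B. In CFB, a change in C_i flips the same bit in P_i and garbles P_{i+1}. Decrypting the received ciphertext:
P[0]: E(K, 0x11) = 0xE5; 0xAE ⊕ 0xE5 = 0x4B.
P[1]: E(K, 0xAE) = 0x82; 0x3B ⊕ 0x82 = 0xB9.
P[2]: E(K, 0x3B) = 0x0F; 0xC5 ⊕ 0x0F = 0xCA.
Blocks that differ from the original plaintext: P[1], P[2].

P[0] = 0x4B, P[1] = 0xB9, P[2] = 0xCA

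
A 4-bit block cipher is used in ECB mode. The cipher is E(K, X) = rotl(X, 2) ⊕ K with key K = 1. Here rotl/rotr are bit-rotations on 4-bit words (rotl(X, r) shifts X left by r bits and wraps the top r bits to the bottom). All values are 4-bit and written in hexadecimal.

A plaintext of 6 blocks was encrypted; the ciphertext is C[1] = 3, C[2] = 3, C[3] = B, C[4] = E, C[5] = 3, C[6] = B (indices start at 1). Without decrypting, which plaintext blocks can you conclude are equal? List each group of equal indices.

P[1] = P[2] = P[5]; P[3] = P[6]

ECB encrypts each block independently with the same key, so equal ciphertext blocks imply equal plaintext blocks.
C[1] = C[2] = C[5] = 3, so P[1] = P[2] = P[5].
C[3] = C[6] = B, so P[3] = P[6].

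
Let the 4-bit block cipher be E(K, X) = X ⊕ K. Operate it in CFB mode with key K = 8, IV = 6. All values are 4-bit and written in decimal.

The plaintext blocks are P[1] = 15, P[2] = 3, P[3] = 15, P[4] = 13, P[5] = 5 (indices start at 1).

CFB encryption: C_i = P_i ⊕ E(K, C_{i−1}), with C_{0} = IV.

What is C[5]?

C[5] = 5

C[1]: E(K, 6) = 14; 15 ⊕ 14 = 1.
C[2]: E(K, 1) = 9; 3 ⊕ 9 = 10.
C[3]: E(K, 10) = 2; 15 ⊕ 2 = 13.
C[4]: E(K, 13) = 5; 13 ⊕ 5 = 8.
C[5]: E(K, 8) = 0; 5 ⊕ 0 = 5.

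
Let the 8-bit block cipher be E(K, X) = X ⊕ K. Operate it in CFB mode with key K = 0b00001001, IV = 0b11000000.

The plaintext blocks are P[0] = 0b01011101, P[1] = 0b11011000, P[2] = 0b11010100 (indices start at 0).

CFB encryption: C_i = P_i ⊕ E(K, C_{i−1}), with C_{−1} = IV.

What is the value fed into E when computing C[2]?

0b01000101

C[0]: E(K, 0b11000000) = 0b11001001; 0b01011101 ⊕ 0b11001001 = 0b10010100.
C[1]: E(K, 0b10010100) = 0b10011101; 0b11011000 ⊕ 0b10011101 = 0b01000101.
C[2]: E(K, 0b01000101) = 0b01001100; 0b11010100 ⊕ 0b01001100 = 0b10011000.
So the input to E for block [2] is 0b01000101.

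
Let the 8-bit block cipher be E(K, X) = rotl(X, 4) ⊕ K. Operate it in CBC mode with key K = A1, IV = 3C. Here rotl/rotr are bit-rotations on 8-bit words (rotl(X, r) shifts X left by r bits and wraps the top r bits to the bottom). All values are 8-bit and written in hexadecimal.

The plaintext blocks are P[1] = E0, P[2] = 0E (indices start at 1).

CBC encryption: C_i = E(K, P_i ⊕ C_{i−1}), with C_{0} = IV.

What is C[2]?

C[2] = 87

C[1]: P[1] ⊕ 3C = DC; E(K, DC) = 6C.
C[2]: P[2] ⊕ 6C = 62; E(K, 62) = 87.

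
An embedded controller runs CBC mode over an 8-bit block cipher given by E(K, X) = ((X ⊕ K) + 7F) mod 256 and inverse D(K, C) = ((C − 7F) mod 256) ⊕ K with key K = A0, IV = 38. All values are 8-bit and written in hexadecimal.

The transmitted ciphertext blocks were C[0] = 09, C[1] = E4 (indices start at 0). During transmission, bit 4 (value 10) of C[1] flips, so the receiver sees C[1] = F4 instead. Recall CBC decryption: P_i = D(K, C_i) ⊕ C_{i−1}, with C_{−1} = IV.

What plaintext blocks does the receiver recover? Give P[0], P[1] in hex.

P[0] = 12, P[1] = DC

Only C[1] changed, to F4. In CBC, a change in C_i garbles P_i and flips the same bit in P_{i+1}. Decrypting the received ciphertext:
P[0]: D(K, 09) = 2A; 2A ⊕ 38 = 12.
P[1]: D(K, F4) = D5; D5 ⊕ 09 = DC.
Blocks that differ from the original plaintext: P[1].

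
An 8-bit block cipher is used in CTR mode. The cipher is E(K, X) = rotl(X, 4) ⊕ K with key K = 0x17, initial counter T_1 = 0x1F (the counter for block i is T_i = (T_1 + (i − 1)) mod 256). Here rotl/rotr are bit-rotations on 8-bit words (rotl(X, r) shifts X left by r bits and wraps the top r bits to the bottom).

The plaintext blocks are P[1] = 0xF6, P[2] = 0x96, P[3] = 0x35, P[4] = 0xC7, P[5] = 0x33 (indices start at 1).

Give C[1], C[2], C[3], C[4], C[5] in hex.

CTR encryption: S_i = E(K, T_i) where T_i is the counter for block i; C_i = P_i ⊕ S_i.
C[1]: T = 0x1F, S = E(K, T) = 0xE6; 0xF6 ⊕ 0xE6 = 0x10.
C[2]: T = 0x20, S = E(K, T) = 0x15; 0x96 ⊕ 0x15 = 0x83.
C[3]: T = 0x21, S = E(K, T) = 0x05; 0x35 ⊕ 0x05 = 0x30.
C[4]: T = 0x22, S = E(K, T) = 0x35; 0xC7 ⊕ 0x35 = 0xF2.
C[5]: T = 0x23, S = E(K, T) = 0x25; 0x33 ⊕ 0x25 = 0x16.

C[1] = 0x10, C[2] = 0x83, C[3] = 0x30, C[4] = 0xF2, C[5] = 0x16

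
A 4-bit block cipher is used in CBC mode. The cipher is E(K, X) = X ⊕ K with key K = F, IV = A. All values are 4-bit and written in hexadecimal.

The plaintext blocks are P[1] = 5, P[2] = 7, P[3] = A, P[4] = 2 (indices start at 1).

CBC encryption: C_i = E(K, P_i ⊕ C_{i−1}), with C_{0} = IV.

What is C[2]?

C[2] = 8

C[1]: P[1] ⊕ A = F; E(K, F) = 0.
C[2]: P[2] ⊕ 0 = 7; E(K, 7) = 8.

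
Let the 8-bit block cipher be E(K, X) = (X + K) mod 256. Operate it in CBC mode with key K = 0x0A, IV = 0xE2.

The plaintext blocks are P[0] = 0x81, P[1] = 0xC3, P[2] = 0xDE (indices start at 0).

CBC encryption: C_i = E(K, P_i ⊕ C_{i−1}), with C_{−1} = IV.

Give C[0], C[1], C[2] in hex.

C[0] = 0x6D, C[1] = 0xB8, C[2] = 0x70

C[0]: P[0] ⊕ 0xE2 = 0x63; E(K, 0x63) = 0x6D.
C[1]: P[1] ⊕ 0x6D = 0xAE; E(K, 0xAE) = 0xB8.
C[2]: P[2] ⊕ 0xB8 = 0x66; E(K, 0x66) = 0x70.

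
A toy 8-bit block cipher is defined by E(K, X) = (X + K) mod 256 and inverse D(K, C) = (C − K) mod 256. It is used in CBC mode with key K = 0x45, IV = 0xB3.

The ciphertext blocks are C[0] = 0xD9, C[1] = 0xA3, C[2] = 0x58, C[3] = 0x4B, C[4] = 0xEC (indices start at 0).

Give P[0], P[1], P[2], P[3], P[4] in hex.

CBC decryption: P_i = D(K, C_i) ⊕ C_{i−1}, with C_{−1} = IV.
P[0]: D(K, 0xD9) = 0x94; 0x94 ⊕ 0xB3 = 0x27.
P[1]: D(K, 0xA3) = 0x5E; 0x5E ⊕ 0xD9 = 0x87.
P[2]: D(K, 0x58) = 0x13; 0x13 ⊕ 0xA3 = 0xB0.
P[3]: D(K, 0x4B) = 0x06; 0x06 ⊕ 0x58 = 0x5E.
P[4]: D(K, 0xEC) = 0xA7; 0xA7 ⊕ 0x4B = 0xEC.

P[0] = 0x27, P[1] = 0x87, P[2] = 0xB0, P[3] = 0x5E, P[4] = 0xEC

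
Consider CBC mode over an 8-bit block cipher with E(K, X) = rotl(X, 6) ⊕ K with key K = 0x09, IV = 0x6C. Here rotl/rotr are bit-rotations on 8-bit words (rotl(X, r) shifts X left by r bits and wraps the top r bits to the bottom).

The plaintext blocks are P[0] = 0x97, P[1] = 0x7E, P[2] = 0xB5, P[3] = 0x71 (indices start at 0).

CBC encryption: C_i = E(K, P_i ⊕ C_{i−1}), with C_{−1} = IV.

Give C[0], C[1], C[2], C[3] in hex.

C[0] = 0xF7, C[1] = 0x6B, C[2] = 0xBE, C[3] = 0xFA

C[0]: P[0] ⊕ 0x6C = 0xFB; E(K, 0xFB) = 0xF7.
C[1]: P[1] ⊕ 0xF7 = 0x89; E(K, 0x89) = 0x6B.
C[2]: P[2] ⊕ 0x6B = 0xDE; E(K, 0xDE) = 0xBE.
C[3]: P[3] ⊕ 0xBE = 0xCF; E(K, 0xCF) = 0xFA.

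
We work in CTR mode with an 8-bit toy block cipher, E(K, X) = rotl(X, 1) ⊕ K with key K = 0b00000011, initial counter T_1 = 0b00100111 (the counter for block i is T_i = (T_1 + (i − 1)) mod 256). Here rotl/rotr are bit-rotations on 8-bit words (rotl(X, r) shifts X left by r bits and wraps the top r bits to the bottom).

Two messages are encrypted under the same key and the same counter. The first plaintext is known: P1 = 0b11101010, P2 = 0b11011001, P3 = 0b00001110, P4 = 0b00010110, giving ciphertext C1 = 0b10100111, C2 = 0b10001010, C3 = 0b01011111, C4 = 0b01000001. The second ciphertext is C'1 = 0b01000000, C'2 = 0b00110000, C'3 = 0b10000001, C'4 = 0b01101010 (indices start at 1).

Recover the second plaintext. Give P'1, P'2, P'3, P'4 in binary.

P'1 = 0b00001101, P'2 = 0b01100011, P'3 = 0b11010000, P'4 = 0b00111101

In CTR with a reused counter, both messages share the same keystream S_i, so C_i ⊕ C'_i = P_i ⊕ P'_i and thus P'_i = P_i ⊕ C_i ⊕ C'_i.
P'1: 0b11101010 ⊕ 0b10100111 ⊕ 0b01000000 = 0b00001101.
P'2: 0b11011001 ⊕ 0b10001010 ⊕ 0b00110000 = 0b01100011.
P'3: 0b00001110 ⊕ 0b01011111 ⊕ 0b10000001 = 0b11010000.
P'4: 0b00010110 ⊕ 0b01000001 ⊕ 0b01101010 = 0b00111101.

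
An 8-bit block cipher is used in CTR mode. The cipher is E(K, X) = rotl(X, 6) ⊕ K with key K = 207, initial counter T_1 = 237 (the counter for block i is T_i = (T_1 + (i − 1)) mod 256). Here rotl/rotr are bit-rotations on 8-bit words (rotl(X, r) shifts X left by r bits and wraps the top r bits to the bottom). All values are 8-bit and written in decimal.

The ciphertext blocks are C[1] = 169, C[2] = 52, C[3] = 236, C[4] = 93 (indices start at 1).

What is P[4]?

CTR decryption: S_i = E(K, T_i) where T_i is the counter for block i; P_i = C_i ⊕ S_i.
P[4]: T = 240, S = E(K, T) = 243; 93 ⊕ 243 = 174.

P[4] = 174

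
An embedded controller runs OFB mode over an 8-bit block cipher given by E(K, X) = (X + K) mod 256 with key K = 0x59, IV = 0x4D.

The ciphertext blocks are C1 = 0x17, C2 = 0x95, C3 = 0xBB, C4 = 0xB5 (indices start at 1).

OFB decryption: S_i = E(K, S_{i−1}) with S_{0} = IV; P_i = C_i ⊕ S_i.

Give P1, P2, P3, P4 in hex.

P1 = 0xB1, P2 = 0x6A, P3 = 0xE3, P4 = 0x04

P1: S = E(K, 0x4D) = 0xA6; 0x17 ⊕ 0xA6 = 0xB1.
P2: S = E(K, 0xA6) = 0xFF; 0x95 ⊕ 0xFF = 0x6A.
P3: S = E(K, 0xFF) = 0x58; 0xBB ⊕ 0x58 = 0xE3.
P4: S = E(K, 0x58) = 0xB1; 0xB5 ⊕ 0xB1 = 0x04.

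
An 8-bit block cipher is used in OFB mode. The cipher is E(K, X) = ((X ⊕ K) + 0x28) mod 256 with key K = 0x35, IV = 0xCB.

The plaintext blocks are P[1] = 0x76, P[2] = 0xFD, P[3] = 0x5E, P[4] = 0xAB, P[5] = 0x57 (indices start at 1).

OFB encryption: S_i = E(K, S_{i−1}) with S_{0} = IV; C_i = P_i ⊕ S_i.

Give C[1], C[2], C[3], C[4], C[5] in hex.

C[1]: S = E(K, 0xCB) = 0x26; 0x76 ⊕ 0x26 = 0x50.
C[2]: S = E(K, 0x26) = 0x3B; 0xFD ⊕ 0x3B = 0xC6.
C[3]: S = E(K, 0x3B) = 0x36; 0x5E ⊕ 0x36 = 0x68.
C[4]: S = E(K, 0x36) = 0x2B; 0xAB ⊕ 0x2B = 0x80.
C[5]: S = E(K, 0x2B) = 0x46; 0x57 ⊕ 0x46 = 0x11.

C[1] = 0x50, C[2] = 0xC6, C[3] = 0x68, C[4] = 0x80, C[5] = 0x11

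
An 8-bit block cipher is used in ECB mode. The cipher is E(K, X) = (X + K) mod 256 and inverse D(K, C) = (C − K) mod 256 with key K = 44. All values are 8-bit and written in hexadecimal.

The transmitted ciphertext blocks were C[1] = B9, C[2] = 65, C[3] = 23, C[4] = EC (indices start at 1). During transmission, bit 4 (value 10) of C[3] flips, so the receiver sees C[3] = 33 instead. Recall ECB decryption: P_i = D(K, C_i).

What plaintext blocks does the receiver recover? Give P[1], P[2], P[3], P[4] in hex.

Only C[3] changed, to 33. In ECB, a change in C_i affects only P_i. Decrypting the received ciphertext:
P[1]: D(K, B9) = 75.
P[2]: D(K, 65) = 21.
P[3]: D(K, 33) = EF.
P[4]: D(K, EC) = A8.
Blocks that differ from the original plaintext: P[3].

P[1] = 75, P[2] = 21, P[3] = EF, P[4] = A8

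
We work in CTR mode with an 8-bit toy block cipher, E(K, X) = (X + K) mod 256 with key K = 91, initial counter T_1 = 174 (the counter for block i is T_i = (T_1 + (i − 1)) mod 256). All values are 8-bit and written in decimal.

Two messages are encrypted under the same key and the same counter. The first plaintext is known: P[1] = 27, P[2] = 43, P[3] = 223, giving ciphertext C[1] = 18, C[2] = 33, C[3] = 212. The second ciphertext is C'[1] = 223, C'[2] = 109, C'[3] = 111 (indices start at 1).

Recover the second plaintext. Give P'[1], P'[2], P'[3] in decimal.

P'[1] = 214, P'[2] = 103, P'[3] = 100

In CTR with a reused counter, both messages share the same keystream S_i, so C_i ⊕ C'_i = P_i ⊕ P'_i and thus P'_i = P_i ⊕ C_i ⊕ C'_i.
P'[1]: 27 ⊕ 18 ⊕ 223 = 214.
P'[2]: 43 ⊕ 33 ⊕ 109 = 103.
P'[3]: 223 ⊕ 212 ⊕ 111 = 100.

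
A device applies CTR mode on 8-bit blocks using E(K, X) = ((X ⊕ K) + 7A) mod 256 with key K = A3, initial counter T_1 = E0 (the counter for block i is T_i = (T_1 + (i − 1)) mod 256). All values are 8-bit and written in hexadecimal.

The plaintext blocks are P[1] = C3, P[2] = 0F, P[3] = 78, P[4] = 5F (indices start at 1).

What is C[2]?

C[2] = B3

CTR encryption: S_i = E(K, T_i) where T_i is the counter for block i; C_i = P_i ⊕ S_i.
C[1]: T = E0, S = E(K, T) = BD; C3 ⊕ BD = 7E.
C[2]: T = E1, S = E(K, T) = BC; 0F ⊕ BC = B3.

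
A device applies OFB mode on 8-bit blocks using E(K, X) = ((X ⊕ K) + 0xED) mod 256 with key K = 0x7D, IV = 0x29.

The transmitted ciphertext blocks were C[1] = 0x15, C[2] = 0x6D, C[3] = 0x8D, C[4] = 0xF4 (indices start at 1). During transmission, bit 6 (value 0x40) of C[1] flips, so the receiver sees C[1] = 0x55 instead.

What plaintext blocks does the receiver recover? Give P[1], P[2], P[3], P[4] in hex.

OFB decryption: S_i = E(K, S_{i−1}) with S_{0} = IV; P_i = C_i ⊕ S_i.
Only C[1] changed, to 0x55. In OFB, a change in C_i flips the same bit in P_i only; the keystream is unaffected. Decrypting the received ciphertext:
P[1]: S = E(K, 0x29) = 0x41; 0x55 ⊕ 0x41 = 0x14.
P[2]: S = E(K, 0x41) = 0x29; 0x6D ⊕ 0x29 = 0x44.
P[3]: S = E(K, 0x29) = 0x41; 0x8D ⊕ 0x41 = 0xCC.
P[4]: S = E(K, 0x41) = 0x29; 0xF4 ⊕ 0x29 = 0xDD.
Blocks that differ from the original plaintext: P[1].

P[1] = 0x14, P[2] = 0x44, P[3] = 0xCC, P[4] = 0xDD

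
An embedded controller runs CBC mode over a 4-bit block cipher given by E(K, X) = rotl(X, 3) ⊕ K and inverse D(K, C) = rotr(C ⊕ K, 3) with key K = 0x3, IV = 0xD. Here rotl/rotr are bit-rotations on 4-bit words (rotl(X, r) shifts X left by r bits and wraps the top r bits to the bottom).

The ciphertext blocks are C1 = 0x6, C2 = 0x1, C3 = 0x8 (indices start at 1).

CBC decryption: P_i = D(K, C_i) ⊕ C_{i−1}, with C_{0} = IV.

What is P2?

P2: D(K, 0x1) = 0x4; 0x4 ⊕ 0x6 = 0x2.

P2 = 0x2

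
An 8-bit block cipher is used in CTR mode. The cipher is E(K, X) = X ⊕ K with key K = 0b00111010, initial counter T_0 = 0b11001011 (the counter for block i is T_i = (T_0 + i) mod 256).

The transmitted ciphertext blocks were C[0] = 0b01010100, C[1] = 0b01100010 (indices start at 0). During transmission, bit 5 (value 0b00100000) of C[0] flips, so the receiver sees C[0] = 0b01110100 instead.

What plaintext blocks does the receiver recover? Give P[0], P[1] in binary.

CTR decryption: S_i = E(K, T_i) where T_i is the counter for block i; P_i = C_i ⊕ S_i.
Only C[0] changed, to 0b01110100. In CTR, a change in C_i flips the same bit in P_i only; the keystream is unaffected. Decrypting the received ciphertext:
P[0]: T = 0b11001011, S = E(K, T) = 0b11110001; 0b01110100 ⊕ 0b11110001 = 0b10000101.
P[1]: T = 0b11001100, S = E(K, T) = 0b11110110; 0b01100010 ⊕ 0b11110110 = 0b10010100.
Blocks that differ from the original plaintext: P[0].

P[0] = 0b10000101, P[1] = 0b10010100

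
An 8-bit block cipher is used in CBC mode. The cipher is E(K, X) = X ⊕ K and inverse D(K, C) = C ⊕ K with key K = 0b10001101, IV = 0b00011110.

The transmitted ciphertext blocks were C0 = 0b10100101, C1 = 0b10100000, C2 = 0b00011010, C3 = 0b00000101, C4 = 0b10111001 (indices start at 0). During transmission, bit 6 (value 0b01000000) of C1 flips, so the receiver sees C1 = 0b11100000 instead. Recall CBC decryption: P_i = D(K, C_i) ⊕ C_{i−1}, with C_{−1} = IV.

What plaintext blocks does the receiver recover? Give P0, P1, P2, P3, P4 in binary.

P0 = 0b00110110, P1 = 0b11001000, P2 = 0b01110111, P3 = 0b10010010, P4 = 0b00110001

Only C1 changed, to 0b11100000. In CBC, a change in C_i garbles P_i and flips the same bit in P_{i+1}. Decrypting the received ciphertext:
P0: D(K, 0b10100101) = 0b00101000; 0b00101000 ⊕ 0b00011110 = 0b00110110.
P1: D(K, 0b11100000) = 0b01101101; 0b01101101 ⊕ 0b10100101 = 0b11001000.
P2: D(K, 0b00011010) = 0b10010111; 0b10010111 ⊕ 0b11100000 = 0b01110111.
P3: D(K, 0b00000101) = 0b10001000; 0b10001000 ⊕ 0b00011010 = 0b10010010.
P4: D(K, 0b10111001) = 0b00110100; 0b00110100 ⊕ 0b00000101 = 0b00110001.
Blocks that differ from the original plaintext: P1, P2.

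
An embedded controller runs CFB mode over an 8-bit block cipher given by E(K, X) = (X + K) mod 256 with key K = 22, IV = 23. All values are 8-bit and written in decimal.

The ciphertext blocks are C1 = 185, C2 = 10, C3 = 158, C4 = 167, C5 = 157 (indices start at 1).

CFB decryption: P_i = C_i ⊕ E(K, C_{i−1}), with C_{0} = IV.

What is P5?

P5: E(K, 167) = 189; 157 ⊕ 189 = 32.

P5 = 32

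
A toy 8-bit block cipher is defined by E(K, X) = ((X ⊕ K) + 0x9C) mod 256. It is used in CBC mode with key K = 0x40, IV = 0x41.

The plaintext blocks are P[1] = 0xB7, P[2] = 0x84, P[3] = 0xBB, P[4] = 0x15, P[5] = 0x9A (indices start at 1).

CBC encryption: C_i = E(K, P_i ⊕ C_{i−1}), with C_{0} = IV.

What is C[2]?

C[1]: P[1] ⊕ 0x41 = 0xF6; E(K, 0xF6) = 0x52.
C[2]: P[2] ⊕ 0x52 = 0xD6; E(K, 0xD6) = 0x32.

C[2] = 0x32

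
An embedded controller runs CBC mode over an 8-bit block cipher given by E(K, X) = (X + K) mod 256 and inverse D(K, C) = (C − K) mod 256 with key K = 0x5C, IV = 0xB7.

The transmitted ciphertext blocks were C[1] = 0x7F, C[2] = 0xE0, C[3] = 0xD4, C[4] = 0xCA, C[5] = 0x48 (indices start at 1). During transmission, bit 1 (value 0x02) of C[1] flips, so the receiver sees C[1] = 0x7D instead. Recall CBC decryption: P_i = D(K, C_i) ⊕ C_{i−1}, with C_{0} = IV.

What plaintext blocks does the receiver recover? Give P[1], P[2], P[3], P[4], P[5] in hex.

Only C[1] changed, to 0x7D. In CBC, a change in C_i garbles P_i and flips the same bit in P_{i+1}. Decrypting the received ciphertext:
P[1]: D(K, 0x7D) = 0x21; 0x21 ⊕ 0xB7 = 0x96.
P[2]: D(K, 0xE0) = 0x84; 0x84 ⊕ 0x7D = 0xF9.
P[3]: D(K, 0xD4) = 0x78; 0x78 ⊕ 0xE0 = 0x98.
P[4]: D(K, 0xCA) = 0x6E; 0x6E ⊕ 0xD4 = 0xBA.
P[5]: D(K, 0x48) = 0xEC; 0xEC ⊕ 0xCA = 0x26.
Blocks that differ from the original plaintext: P[1], P[2].

P[1] = 0x96, P[2] = 0xF9, P[3] = 0x98, P[4] = 0xBA, P[5] = 0x26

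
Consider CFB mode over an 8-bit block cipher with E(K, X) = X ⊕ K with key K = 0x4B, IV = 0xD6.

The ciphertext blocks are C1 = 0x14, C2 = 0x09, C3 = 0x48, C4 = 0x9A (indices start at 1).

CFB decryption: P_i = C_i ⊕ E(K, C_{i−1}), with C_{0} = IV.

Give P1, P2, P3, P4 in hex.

P1: E(K, 0xD6) = 0x9D; 0x14 ⊕ 0x9D = 0x89.
P2: E(K, 0x14) = 0x5F; 0x09 ⊕ 0x5F = 0x56.
P3: E(K, 0x09) = 0x42; 0x48 ⊕ 0x42 = 0x0A.
P4: E(K, 0x48) = 0x03; 0x9A ⊕ 0x03 = 0x99.

P1 = 0x89, P2 = 0x56, P3 = 0x0A, P4 = 0x99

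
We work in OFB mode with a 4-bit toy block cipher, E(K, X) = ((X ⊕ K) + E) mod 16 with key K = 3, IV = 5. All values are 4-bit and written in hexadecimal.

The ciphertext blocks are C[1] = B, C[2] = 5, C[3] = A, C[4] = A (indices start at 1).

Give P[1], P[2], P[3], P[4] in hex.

P[1] = F, P[2] = 0, P[3] = E, P[4] = F

OFB decryption: S_i = E(K, S_{i−1}) with S_{0} = IV; P_i = C_i ⊕ S_i.
P[1]: S = E(K, 5) = 4; B ⊕ 4 = F.
P[2]: S = E(K, 4) = 5; 5 ⊕ 5 = 0.
P[3]: S = E(K, 5) = 4; A ⊕ 4 = E.
P[4]: S = E(K, 4) = 5; A ⊕ 5 = F.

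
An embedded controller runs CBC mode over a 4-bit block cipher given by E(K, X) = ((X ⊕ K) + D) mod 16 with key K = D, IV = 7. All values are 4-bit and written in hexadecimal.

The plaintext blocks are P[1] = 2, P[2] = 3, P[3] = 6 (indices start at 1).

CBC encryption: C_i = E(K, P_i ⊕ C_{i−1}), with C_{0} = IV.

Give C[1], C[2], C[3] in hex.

C[1]: P[1] ⊕ 7 = 5; E(K, 5) = 5.
C[2]: P[2] ⊕ 5 = 6; E(K, 6) = 8.
C[3]: P[3] ⊕ 8 = E; E(K, E) = 0.

C[1] = 5, C[2] = 8, C[3] = 0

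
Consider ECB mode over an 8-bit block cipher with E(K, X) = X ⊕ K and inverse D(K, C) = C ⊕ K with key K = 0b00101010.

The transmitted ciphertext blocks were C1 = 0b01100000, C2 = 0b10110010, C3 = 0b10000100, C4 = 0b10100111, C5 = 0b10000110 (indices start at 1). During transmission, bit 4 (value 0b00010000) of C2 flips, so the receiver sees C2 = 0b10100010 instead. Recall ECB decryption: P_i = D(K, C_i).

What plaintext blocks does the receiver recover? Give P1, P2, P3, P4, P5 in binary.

P1 = 0b01001010, P2 = 0b10001000, P3 = 0b10101110, P4 = 0b10001101, P5 = 0b10101100

Only C2 changed, to 0b10100010. In ECB, a change in C_i affects only P_i. Decrypting the received ciphertext:
P1: D(K, 0b01100000) = 0b01001010.
P2: D(K, 0b10100010) = 0b10001000.
P3: D(K, 0b10000100) = 0b10101110.
P4: D(K, 0b10100111) = 0b10001101.
P5: D(K, 0b10000110) = 0b10101100.
Blocks that differ from the original plaintext: P2.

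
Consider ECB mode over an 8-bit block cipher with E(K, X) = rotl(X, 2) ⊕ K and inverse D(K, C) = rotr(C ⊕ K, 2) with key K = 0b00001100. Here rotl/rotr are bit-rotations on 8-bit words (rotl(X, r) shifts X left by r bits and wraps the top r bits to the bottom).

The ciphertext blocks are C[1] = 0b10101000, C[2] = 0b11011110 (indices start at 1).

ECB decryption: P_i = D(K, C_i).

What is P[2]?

P[2] = 0b10110100

P[2]: D(K, 0b11011110) = 0b10110100.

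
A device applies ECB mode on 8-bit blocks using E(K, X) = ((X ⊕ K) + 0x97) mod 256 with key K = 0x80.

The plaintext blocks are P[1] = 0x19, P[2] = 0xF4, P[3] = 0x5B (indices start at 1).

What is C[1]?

C[1] = 0x30

ECB encryption: C_i = E(K, P_i).
C[1]: E(K, 0x19) = 0x30.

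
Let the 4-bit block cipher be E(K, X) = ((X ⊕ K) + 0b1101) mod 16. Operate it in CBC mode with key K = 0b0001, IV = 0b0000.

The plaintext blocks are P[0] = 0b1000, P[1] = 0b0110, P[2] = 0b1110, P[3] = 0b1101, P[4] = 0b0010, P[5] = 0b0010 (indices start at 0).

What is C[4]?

CBC encryption: C_i = E(K, P_i ⊕ C_{i−1}), with C_{−1} = IV.
C[0]: P[0] ⊕ 0b0000 = 0b1000; E(K, 0b1000) = 0b0110.
C[1]: P[1] ⊕ 0b0110 = 0b0000; E(K, 0b0000) = 0b1110.
C[2]: P[2] ⊕ 0b1110 = 0b0000; E(K, 0b0000) = 0b1110.
C[3]: P[3] ⊕ 0b1110 = 0b0011; E(K, 0b0011) = 0b1111.
C[4]: P[4] ⊕ 0b1111 = 0b1101; E(K, 0b1101) = 0b1001.

C[4] = 0b1001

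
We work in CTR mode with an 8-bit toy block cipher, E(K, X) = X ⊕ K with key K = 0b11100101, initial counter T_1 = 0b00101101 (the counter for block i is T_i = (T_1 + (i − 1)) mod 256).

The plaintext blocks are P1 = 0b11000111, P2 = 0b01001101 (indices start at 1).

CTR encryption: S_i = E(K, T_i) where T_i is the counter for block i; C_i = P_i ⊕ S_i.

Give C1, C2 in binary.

C1: T = 0b00101101, S = E(K, T) = 0b11001000; 0b11000111 ⊕ 0b11001000 = 0b00001111.
C2: T = 0b00101110, S = E(K, T) = 0b11001011; 0b01001101 ⊕ 0b11001011 = 0b10000110.

C1 = 0b00001111, C2 = 0b10000110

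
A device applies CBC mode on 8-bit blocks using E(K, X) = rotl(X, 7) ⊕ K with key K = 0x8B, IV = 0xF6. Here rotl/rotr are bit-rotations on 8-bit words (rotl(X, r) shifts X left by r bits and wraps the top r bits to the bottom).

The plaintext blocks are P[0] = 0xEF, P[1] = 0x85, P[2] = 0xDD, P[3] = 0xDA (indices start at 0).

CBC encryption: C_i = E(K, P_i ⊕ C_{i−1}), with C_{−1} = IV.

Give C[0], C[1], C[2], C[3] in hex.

C[0] = 0x07, C[1] = 0xCA, C[2] = 0x00, C[3] = 0xE6

C[0]: P[0] ⊕ 0xF6 = 0x19; E(K, 0x19) = 0x07.
C[1]: P[1] ⊕ 0x07 = 0x82; E(K, 0x82) = 0xCA.
C[2]: P[2] ⊕ 0xCA = 0x17; E(K, 0x17) = 0x00.
C[3]: P[3] ⊕ 0x00 = 0xDA; E(K, 0xDA) = 0xE6.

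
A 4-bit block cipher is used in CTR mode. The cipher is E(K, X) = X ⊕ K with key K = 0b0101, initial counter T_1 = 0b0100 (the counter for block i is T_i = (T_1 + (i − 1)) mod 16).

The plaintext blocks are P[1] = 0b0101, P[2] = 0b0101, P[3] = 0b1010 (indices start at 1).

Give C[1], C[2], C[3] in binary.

CTR encryption: S_i = E(K, T_i) where T_i is the counter for block i; C_i = P_i ⊕ S_i.
C[1]: T = 0b0100, S = E(K, T) = 0b0001; 0b0101 ⊕ 0b0001 = 0b0100.
C[2]: T = 0b0101, S = E(K, T) = 0b0000; 0b0101 ⊕ 0b0000 = 0b0101.
C[3]: T = 0b0110, S = E(K, T) = 0b0011; 0b1010 ⊕ 0b0011 = 0b1001.

C[1] = 0b0100, C[2] = 0b0101, C[3] = 0b1001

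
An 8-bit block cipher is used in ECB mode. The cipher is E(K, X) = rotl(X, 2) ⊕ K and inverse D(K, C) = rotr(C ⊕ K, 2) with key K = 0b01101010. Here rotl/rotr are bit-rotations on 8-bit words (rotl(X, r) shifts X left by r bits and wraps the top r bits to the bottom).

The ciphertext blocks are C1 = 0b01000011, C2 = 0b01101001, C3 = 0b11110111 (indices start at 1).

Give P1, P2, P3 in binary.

P1 = 0b01001010, P2 = 0b11000000, P3 = 0b01100111

ECB decryption: P_i = D(K, C_i).
P1: D(K, 0b01000011) = 0b01001010.
P2: D(K, 0b01101001) = 0b11000000.
P3: D(K, 0b11110111) = 0b01100111.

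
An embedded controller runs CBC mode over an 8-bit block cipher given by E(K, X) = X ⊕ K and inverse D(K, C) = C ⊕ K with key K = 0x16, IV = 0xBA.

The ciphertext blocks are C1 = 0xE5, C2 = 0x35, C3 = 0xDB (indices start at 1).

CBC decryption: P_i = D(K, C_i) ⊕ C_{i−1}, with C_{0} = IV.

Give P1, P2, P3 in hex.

P1: D(K, 0xE5) = 0xF3; 0xF3 ⊕ 0xBA = 0x49.
P2: D(K, 0x35) = 0x23; 0x23 ⊕ 0xE5 = 0xC6.
P3: D(K, 0xDB) = 0xCD; 0xCD ⊕ 0x35 = 0xF8.

P1 = 0x49, P2 = 0xC6, P3 = 0xF8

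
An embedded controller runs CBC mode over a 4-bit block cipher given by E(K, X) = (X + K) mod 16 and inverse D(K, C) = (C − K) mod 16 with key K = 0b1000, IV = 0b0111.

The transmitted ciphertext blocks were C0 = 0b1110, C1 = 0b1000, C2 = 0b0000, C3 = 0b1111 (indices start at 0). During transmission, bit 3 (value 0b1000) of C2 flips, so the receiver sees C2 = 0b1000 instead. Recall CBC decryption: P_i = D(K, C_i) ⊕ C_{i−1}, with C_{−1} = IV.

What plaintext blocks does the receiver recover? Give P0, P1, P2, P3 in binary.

P0 = 0b0001, P1 = 0b1110, P2 = 0b1000, P3 = 0b1111

Only C2 changed, to 0b1000. In CBC, a change in C_i garbles P_i and flips the same bit in P_{i+1}. Decrypting the received ciphertext:
P0: D(K, 0b1110) = 0b0110; 0b0110 ⊕ 0b0111 = 0b0001.
P1: D(K, 0b1000) = 0b0000; 0b0000 ⊕ 0b1110 = 0b1110.
P2: D(K, 0b1000) = 0b0000; 0b0000 ⊕ 0b1000 = 0b1000.
P3: D(K, 0b1111) = 0b0111; 0b0111 ⊕ 0b1000 = 0b1111.
Blocks that differ from the original plaintext: P2, P3.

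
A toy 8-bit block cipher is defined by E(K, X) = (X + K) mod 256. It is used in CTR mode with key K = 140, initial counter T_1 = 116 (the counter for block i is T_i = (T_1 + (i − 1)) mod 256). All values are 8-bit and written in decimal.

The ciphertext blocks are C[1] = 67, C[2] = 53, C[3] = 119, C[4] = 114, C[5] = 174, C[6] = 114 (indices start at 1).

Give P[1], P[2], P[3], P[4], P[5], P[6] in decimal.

P[1] = 67, P[2] = 52, P[3] = 117, P[4] = 113, P[5] = 170, P[6] = 119

CTR decryption: S_i = E(K, T_i) where T_i is the counter for block i; P_i = C_i ⊕ S_i.
P[1]: T = 116, S = E(K, T) = 0; 67 ⊕ 0 = 67.
P[2]: T = 117, S = E(K, T) = 1; 53 ⊕ 1 = 52.
P[3]: T = 118, S = E(K, T) = 2; 119 ⊕ 2 = 117.
P[4]: T = 119, S = E(K, T) = 3; 114 ⊕ 3 = 113.
P[5]: T = 120, S = E(K, T) = 4; 174 ⊕ 4 = 170.
P[6]: T = 121, S = E(K, T) = 5; 114 ⊕ 5 = 119.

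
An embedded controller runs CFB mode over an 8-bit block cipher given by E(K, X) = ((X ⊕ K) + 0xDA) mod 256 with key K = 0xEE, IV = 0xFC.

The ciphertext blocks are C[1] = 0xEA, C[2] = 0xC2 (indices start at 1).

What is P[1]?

P[1] = 0x06

CFB decryption: P_i = C_i ⊕ E(K, C_{i−1}), with C_{0} = IV.
P[1]: E(K, 0xFC) = 0xEC; 0xEA ⊕ 0xEC = 0x06.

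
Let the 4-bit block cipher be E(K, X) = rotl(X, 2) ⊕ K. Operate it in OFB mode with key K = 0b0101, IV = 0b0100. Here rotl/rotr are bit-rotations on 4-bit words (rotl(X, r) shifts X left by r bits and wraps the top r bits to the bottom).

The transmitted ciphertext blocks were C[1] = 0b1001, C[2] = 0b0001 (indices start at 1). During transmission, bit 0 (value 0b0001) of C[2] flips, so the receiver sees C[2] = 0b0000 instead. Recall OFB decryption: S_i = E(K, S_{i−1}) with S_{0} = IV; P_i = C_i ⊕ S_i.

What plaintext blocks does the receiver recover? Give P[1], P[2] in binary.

Only C[2] changed, to 0b0000. In OFB, a change in C_i flips the same bit in P_i only; the keystream is unaffected. Decrypting the received ciphertext:
P[1]: S = E(K, 0b0100) = 0b0100; 0b1001 ⊕ 0b0100 = 0b1101.
P[2]: S = E(K, 0b0100) = 0b0100; 0b0000 ⊕ 0b0100 = 0b0100.
Blocks that differ from the original plaintext: P[2].

P[1] = 0b1101, P[2] = 0b0100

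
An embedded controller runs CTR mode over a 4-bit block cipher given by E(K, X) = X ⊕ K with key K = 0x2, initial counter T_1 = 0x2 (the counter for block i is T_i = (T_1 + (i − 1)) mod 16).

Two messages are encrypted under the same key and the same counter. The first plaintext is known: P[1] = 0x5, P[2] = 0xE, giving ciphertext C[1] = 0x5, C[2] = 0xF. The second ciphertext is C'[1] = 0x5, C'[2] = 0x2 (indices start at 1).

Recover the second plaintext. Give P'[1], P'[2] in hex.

In CTR with a reused counter, both messages share the same keystream S_i, so C_i ⊕ C'_i = P_i ⊕ P'_i and thus P'_i = P_i ⊕ C_i ⊕ C'_i.
P'[1]: 0x5 ⊕ 0x5 ⊕ 0x5 = 0x5.
P'[2]: 0xE ⊕ 0xF ⊕ 0x2 = 0x3.

P'[1] = 0x5, P'[2] = 0x3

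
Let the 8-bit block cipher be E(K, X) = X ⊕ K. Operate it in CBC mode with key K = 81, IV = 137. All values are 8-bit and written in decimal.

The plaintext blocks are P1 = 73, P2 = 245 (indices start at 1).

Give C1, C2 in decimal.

CBC encryption: C_i = E(K, P_i ⊕ C_{i−1}), with C_{0} = IV.
C1: P1 ⊕ 137 = 192; E(K, 192) = 145.
C2: P2 ⊕ 145 = 100; E(K, 100) = 53.

C1 = 145, C2 = 53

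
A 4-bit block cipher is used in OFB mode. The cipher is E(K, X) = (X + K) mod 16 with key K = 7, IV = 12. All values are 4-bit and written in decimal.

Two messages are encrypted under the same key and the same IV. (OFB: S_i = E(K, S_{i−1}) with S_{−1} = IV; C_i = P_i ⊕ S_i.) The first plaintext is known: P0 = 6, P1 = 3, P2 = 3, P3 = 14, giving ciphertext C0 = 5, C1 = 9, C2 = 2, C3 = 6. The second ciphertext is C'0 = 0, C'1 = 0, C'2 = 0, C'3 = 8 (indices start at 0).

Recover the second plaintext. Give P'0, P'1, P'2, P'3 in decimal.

In OFB with a reused IV, both messages share the same keystream S_i, so C_i ⊕ C'_i = P_i ⊕ P'_i and thus P'_i = P_i ⊕ C_i ⊕ C'_i.
P'0: 6 ⊕ 5 ⊕ 0 = 3.
P'1: 3 ⊕ 9 ⊕ 0 = 10.
P'2: 3 ⊕ 2 ⊕ 0 = 1.
P'3: 14 ⊕ 6 ⊕ 8 = 0.

P'0 = 3, P'1 = 10, P'2 = 1, P'3 = 0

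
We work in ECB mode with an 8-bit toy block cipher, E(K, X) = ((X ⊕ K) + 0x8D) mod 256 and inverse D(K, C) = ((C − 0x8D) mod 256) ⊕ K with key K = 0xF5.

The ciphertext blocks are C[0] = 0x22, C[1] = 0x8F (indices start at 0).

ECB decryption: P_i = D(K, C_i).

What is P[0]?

P[0]: D(K, 0x22) = 0x60.

P[0] = 0x60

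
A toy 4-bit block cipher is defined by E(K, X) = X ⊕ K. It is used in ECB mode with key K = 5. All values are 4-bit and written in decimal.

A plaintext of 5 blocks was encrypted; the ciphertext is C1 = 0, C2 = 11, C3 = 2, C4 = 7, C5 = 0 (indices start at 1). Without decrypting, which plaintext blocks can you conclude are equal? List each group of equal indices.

P1 = P5

ECB encrypts each block independently with the same key, so equal ciphertext blocks imply equal plaintext blocks.
C1 = C5 = 0, so P1 = P5.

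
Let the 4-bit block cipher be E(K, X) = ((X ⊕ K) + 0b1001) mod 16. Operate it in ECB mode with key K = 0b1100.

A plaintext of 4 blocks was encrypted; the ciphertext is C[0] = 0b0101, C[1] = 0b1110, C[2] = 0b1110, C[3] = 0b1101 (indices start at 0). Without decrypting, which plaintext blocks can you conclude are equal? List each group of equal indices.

ECB encrypts each block independently with the same key, so equal ciphertext blocks imply equal plaintext blocks.
C[1] = C[2] = 0b1110, so P[1] = P[2].

P[1] = P[2]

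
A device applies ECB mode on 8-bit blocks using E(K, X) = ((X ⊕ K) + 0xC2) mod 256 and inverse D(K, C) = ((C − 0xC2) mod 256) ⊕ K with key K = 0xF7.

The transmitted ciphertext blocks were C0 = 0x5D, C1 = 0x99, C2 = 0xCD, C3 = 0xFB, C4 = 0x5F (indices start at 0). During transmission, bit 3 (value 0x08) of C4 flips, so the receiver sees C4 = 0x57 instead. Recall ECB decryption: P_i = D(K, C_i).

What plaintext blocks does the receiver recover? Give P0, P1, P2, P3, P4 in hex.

P0 = 0x6C, P1 = 0x20, P2 = 0xFC, P3 = 0xCE, P4 = 0x62

Only C4 changed, to 0x57. In ECB, a change in C_i affects only P_i. Decrypting the received ciphertext:
P0: D(K, 0x5D) = 0x6C.
P1: D(K, 0x99) = 0x20.
P2: D(K, 0xCD) = 0xFC.
P3: D(K, 0xFB) = 0xCE.
P4: D(K, 0x57) = 0x62.
Blocks that differ from the original plaintext: P4.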